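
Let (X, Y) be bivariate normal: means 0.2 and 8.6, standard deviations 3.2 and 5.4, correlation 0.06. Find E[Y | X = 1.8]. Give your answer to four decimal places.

8.7620

For a bivariate normal, E[Y | X=x] = μ_Y + ρ·(σ_Y/σ_X)·(x − μ_X).
E[Y | X=1.8] = 8.6 + (0.06)·(5.4/3.2)·(1.8 − (0.2)) = 8.6 + (0.10125)·(1.6) = 8.7620.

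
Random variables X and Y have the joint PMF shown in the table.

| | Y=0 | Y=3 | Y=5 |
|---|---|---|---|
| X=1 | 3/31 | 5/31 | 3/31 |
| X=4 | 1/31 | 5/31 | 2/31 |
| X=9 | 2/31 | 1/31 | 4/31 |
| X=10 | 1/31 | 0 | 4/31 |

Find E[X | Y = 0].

P(Y = 0) = 7/31.
Summing X·P(X=x,Y=y) over the conditioning event gives 35/31.
E[X | Y = 0] = (35/31) / (7/31) = 5.

5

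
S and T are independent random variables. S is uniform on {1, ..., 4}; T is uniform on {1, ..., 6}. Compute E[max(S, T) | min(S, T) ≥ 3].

37/8

P(min(S, T) ≥ 3) = 1/3.
Summing max(S,T)·P(x,y) over outcomes with min(S, T) ≥ 3 gives 37/24.
E[max(S, T) | min(S, T) ≥ 3] = (37/24) / (1/3) = 37/8.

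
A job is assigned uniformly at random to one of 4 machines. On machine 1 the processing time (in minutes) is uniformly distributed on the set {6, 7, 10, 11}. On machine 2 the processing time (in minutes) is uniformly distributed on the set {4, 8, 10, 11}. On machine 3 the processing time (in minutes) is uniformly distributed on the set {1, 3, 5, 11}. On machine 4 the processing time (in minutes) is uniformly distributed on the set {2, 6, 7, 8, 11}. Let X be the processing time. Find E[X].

571/80

E[X | machine 1] = (6+7+10+11)/4 = 17/2.
E[X | machine 2] = (4+8+10+11)/4 = 33/4.
E[X | machine 3] = (1+3+5+11)/4 = 5.
E[X | machine 4] = (2+6+7+8+11)/5 = 34/5.
E[X] = (1/4)·(17/2) + (1/4)·(33/4) + (1/4)·(5) + (1/4)·(34/5) = 571/80.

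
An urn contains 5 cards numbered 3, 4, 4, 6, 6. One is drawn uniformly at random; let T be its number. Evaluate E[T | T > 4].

P(T > 4) = 2/5.
Σ over the event: 6·2/5 = 12/5.
E[T | T > 4] = (12/5) / (2/5) = 6.

6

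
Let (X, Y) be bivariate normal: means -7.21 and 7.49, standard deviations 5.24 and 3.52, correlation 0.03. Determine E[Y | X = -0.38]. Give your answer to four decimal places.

For a bivariate normal, E[Y | X=x] = μ_Y + ρ·(σ_Y/σ_X)·(x − μ_X).
E[Y | X=-0.38] = 7.49 + (0.03)·(3.52/5.24)·(-0.38 − (-7.21)) = 7.49 + (0.020153)·(6.83) = 7.6276.

7.6276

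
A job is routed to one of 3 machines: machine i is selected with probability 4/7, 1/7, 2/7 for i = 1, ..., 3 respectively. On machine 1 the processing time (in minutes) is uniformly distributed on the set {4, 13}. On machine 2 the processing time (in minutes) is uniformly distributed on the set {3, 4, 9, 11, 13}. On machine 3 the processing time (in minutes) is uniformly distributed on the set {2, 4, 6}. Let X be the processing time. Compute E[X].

E[X | machine 1] = (4+13)/2 = 17/2.
E[X | machine 2] = (3+4+9+11+13)/5 = 8.
E[X | machine 3] = (2+4+6)/3 = 4.
E[X] = (4/7)·(17/2) + (1/7)·(8) + (2/7)·(4) = 50/7.

50/7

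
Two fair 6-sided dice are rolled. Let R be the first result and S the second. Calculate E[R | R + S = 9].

9/2

Outcomes with R + S = 9: (3,6), (4,5), (5,4), (6,3), each with probability 1/36.
E[R | R + S = 9] = (3 + 4 + 5 + 6) / 4 = 9/2.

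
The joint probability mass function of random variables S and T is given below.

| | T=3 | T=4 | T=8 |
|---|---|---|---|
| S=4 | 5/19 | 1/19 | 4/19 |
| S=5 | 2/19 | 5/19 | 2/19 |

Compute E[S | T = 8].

P(T = 8) = 6/19.
Σ S·P over the event = 4·(4/19) + 5·(2/19) = 26/19.
E[S | T = 8] = (26/19) / (6/19) = 13/3.

13/3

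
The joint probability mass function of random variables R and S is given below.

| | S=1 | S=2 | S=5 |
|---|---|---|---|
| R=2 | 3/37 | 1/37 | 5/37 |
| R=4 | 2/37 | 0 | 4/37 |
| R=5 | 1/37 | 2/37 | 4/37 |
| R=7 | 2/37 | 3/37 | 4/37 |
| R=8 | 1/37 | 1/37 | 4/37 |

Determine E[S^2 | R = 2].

P(R = 2) = 9/37.
Σ S^2·P over the event = 1·(3/37) + 4·(1/37) + 25·(5/37) = 132/37.
E[S^2 | R = 2] = (132/37) / (9/37) = 44/3.

44/3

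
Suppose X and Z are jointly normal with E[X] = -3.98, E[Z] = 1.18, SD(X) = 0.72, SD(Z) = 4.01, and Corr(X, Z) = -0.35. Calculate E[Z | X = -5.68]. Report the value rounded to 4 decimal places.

4.4938

E[Z | X=x] = μ_Z + ρ(σ_Z/σ_X)(x − μ_X) for jointly normal variables.
E[Z | X=-5.68] = 1.18 + (-0.35)·(4.01/0.72)·(-5.68 − (-3.98)) = 1.18 + (-1.9493)·(-1.7) = 4.4938.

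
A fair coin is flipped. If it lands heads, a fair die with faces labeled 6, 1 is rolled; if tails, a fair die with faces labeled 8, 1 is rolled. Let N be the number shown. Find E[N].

E[N | heads] = (6+1)/2 = 7/2.
E[N | tails] = (8+1)/2 = 9/2.
E[N] = (1/2)·(7/2) + (1/2)·(9/2) = 4.

4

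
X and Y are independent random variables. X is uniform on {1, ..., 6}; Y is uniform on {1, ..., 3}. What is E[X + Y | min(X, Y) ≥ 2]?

13/2

P(min(X, Y) ≥ 2) = 5/9.
Summing (X+Y)·P(x,y) over outcomes with min(X, Y) ≥ 2 gives 65/18.
E[X + Y | min(X, Y) ≥ 2] = (65/18) / (5/9) = 13/2.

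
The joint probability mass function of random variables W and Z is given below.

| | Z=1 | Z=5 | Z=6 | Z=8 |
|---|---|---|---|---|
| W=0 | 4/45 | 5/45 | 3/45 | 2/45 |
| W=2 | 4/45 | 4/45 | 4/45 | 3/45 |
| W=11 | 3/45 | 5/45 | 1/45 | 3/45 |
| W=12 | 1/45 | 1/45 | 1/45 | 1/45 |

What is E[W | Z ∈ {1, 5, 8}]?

179/36

P(Z ∈ {1, 5, 8}) = 4/5.
Summing W·P(W=x,Z=y) over the conditioning event gives 179/45.
E[W | Z ∈ {1, 5, 8}] = (179/45) / (4/5) = 179/36.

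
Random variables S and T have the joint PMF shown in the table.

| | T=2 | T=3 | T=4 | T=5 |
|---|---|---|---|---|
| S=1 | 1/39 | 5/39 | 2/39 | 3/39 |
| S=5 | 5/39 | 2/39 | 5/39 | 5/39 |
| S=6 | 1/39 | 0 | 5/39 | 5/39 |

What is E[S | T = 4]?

19/4

P(T = 4) = 4/13.
Σ S·P over the event = 1·(2/39) + 5·(5/39) + 6·(5/39) = 19/13.
E[S | T = 4] = (19/13) / (4/13) = 19/4.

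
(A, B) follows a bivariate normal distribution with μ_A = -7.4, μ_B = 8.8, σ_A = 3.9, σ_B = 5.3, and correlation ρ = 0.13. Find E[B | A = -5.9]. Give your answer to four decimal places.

9.0650

For a bivariate normal, E[B | A=x] = μ_B + ρ·(σ_B/σ_A)·(x − μ_A).
E[B | A=-5.9] = 8.8 + (0.13)·(5.3/3.9)·(-5.9 − (-7.4)) = 8.8 + (0.17667)·(1.5) = 9.0650.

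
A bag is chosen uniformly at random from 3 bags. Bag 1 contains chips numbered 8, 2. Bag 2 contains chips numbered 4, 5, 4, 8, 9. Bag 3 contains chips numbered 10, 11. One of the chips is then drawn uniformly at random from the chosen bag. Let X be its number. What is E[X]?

43/6

E[X | bag 1] = (8+2)/2 = 5.
E[X | bag 2] = (4+5+4+8+9)/5 = 6.
E[X | bag 3] = (10+11)/2 = 21/2.
By the law of total expectation,
E[X] = (1/3)·(5) + (1/3)·(6) + (1/3)·(21/2) = 43/6.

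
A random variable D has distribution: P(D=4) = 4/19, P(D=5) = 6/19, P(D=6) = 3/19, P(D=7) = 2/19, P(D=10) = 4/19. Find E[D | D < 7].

64/13

P(D < 7) = 13/19.
Σ over the event: 4·4/19 + 5·6/19 + 6·3/19 = 64/19.
E[D | D < 7] = (64/19) / (13/19) = 64/13.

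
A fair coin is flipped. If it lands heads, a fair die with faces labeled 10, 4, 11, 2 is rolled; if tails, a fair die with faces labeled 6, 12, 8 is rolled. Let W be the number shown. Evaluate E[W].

E[W | heads] = (10+4+11+2)/4 = 27/4.
E[W | tails] = (6+12+8)/3 = 26/3.
By the law of total expectation,
E[W] = (1/2)·(27/4) + (1/2)·(26/3) = 185/24.

185/24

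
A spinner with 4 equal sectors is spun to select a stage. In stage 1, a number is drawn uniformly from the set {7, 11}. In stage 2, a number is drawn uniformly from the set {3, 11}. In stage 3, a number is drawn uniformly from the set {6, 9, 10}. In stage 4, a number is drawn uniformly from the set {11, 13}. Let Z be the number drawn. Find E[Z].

E[Z | stage 1] = (7+11)/2 = 9.
E[Z | stage 2] = (3+11)/2 = 7.
E[Z | stage 3] = (6+9+10)/3 = 25/3.
E[Z | stage 4] = (11+13)/2 = 12.
E[Z] = (1/4)·(9) + (1/4)·(7) + (1/4)·(25/3) + (1/4)·(12) = 109/12.

109/12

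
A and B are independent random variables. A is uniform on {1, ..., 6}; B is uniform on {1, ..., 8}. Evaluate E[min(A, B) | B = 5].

10/3

Outcomes with B = 5: (1,5), (2,5), (3,5), (4,5), (5,5), (6,5), each with probability 1/48.
E[min(A, B) | B = 5] = (1 + 2 + 3 + 4 + 5 + 5) / 6 = 10/3.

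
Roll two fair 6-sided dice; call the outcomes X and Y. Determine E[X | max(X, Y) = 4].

22/7

P(max(X, Y) = 4) = 7/36.
Summing X·P(x,y) over outcomes with max(X, Y) = 4 gives 11/18.
E[X | max(X, Y) = 4] = (11/18) / (7/36) = 22/7.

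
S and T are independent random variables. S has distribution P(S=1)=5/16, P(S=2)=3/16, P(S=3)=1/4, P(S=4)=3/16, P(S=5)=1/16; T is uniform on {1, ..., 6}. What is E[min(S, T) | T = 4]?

39/16

P(T = 4) = 1/6.
Summing min(S,T)·P(x,y) over outcomes with T = 4 gives 13/32.
E[min(S, T) | T = 4] = (13/32) / (1/6) = 39/16.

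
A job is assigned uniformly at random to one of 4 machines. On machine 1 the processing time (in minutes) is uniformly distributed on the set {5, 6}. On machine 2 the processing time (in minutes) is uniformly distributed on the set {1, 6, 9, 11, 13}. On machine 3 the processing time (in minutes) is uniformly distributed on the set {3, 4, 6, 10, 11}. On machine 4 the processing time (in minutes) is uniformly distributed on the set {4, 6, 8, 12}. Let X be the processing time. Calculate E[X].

139/20

E[X | machine 1] = (5+6)/2 = 11/2.
E[X | machine 2] = (1+6+9+11+13)/5 = 8.
E[X | machine 3] = (3+4+6+10+11)/5 = 34/5.
E[X | machine 4] = (4+6+8+12)/4 = 15/2.
By the law of total expectation,
E[X] = (1/4)·(11/2) + (1/4)·(8) + (1/4)·(34/5) + (1/4)·(15/2) = 139/20.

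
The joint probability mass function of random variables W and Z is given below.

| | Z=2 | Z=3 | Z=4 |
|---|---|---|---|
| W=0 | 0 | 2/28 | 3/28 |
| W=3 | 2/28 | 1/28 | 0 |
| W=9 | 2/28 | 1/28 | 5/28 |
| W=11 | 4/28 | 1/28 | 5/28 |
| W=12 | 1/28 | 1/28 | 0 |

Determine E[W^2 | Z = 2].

808/9

P(Z = 2) = 9/28.
Σ W^2·P over the event = 9·(2/28) + 81·(2/28) + 121·(4/28) + 144·(1/28) = 202/7.
E[W^2 | Z = 2] = (202/7) / (9/28) = 808/9.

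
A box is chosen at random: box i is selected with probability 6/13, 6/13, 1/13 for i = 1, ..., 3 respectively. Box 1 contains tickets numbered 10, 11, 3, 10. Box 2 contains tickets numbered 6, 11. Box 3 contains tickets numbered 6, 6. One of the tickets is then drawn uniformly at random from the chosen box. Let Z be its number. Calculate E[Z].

108/13

E[Z | box 1] = (10+11+3+10)/4 = 17/2.
E[Z | box 2] = (6+11)/2 = 17/2.
E[Z | box 3] = (6+6)/2 = 6.
By the law of total expectation,
E[Z] = (6/13)·(17/2) + (6/13)·(17/2) + (1/13)·(6) = 108/13.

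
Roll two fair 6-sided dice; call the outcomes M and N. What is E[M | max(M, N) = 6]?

51/11

P(max(M, N) = 6) = 11/36.
Summing M·P(x,y) over outcomes with max(M, N) = 6 gives 17/12.
E[M | max(M, N) = 6] = (17/12) / (11/36) = 51/11.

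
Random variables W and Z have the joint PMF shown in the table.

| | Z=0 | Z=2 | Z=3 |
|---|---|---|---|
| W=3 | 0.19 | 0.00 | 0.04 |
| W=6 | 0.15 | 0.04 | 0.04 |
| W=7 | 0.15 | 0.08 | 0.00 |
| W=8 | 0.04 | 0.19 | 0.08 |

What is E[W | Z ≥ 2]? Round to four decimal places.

7.0638

P(Z ≥ 2) = 0.47.
Σ W·P over the event = 3·(0.04) + 6·(0.04) + 6·(0.04) + 7·(0.08) + 8·(0.19) + 8·(0.08) = 3.32.
E[W | Z ≥ 2] = (3.32) / (0.47) = 7.0638.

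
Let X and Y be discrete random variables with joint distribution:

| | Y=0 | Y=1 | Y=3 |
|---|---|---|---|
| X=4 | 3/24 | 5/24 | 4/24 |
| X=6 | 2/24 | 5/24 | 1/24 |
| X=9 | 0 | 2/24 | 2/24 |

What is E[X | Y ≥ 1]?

P(Y ≥ 1) = 19/24.
Σ X·P over the event = 4·(5/24) + 4·(4/24) + 6·(5/24) + 6·(1/24) + 9·(2/24) + 9·(2/24) = 9/2.
E[X | Y ≥ 1] = (9/2) / (19/24) = 108/19.

108/19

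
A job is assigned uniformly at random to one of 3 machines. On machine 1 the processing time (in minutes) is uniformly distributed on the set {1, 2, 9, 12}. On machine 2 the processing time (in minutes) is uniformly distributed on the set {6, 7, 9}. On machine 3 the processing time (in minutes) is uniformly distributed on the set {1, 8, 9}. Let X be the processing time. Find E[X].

58/9

E[X | machine 1] = (1+2+9+12)/4 = 6.
E[X | machine 2] = (6+7+9)/3 = 22/3.
E[X | machine 3] = (1+8+9)/3 = 6.
E[X] = (1/3)·(6) + (1/3)·(22/3) + (1/3)·(6) = 58/9.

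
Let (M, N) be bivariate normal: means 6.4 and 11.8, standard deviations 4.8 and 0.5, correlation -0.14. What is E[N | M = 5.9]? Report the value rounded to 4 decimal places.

The regression of N on M has slope ρ·σ_N/σ_M and passes through (μ_M, μ_N).
E[N | M=5.9] = 11.8 + (-0.14)·(0.5/4.8)·(5.9 − (6.4)) = 11.8 + (-0.014583)·(-0.5) = 11.8073.

11.8073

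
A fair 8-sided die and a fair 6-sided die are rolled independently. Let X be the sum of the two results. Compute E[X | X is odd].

P(X is odd) = 1/2.
Σ over the event: 3·1/24 + 5·1/12 + 7·1/8 + 9·1/8 + 11·1/12 + 13·1/24 = 4.
E[X | X is odd] = (4) / (1/2) = 8.

8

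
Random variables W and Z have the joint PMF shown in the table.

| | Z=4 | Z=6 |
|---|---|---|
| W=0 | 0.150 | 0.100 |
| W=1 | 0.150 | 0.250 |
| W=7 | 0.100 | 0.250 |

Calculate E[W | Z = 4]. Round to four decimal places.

2.1250

P(Z = 4) = 0.400.
Σ W·P over the event = 0·(0.150) + 1·(0.150) + 7·(0.100) = 0.850.
E[W | Z = 4] = (0.850) / (0.400) = 2.1250.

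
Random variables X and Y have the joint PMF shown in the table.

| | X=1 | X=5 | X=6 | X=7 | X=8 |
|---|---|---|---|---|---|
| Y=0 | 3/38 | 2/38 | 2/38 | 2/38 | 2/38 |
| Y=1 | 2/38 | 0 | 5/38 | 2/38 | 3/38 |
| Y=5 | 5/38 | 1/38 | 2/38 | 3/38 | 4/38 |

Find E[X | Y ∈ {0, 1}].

P(Y ∈ {0, 1}) = 23/38.
Summing X·P(X=x,Y=y) over the conditioning event gives 125/38.
E[X | Y ∈ {0, 1}] = (125/38) / (23/38) = 125/23.

125/23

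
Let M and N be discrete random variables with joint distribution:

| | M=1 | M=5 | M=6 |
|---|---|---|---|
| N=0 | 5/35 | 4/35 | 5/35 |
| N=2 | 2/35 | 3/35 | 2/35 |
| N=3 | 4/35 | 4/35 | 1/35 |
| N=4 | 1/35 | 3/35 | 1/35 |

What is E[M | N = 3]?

10/3

P(N = 3) = 9/35.
Σ M·P over the event = 1·(4/35) + 5·(4/35) + 6·(1/35) = 6/7.
E[M | N = 3] = (6/7) / (9/35) = 10/3.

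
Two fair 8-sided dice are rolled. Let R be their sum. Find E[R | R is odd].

9

P(R is odd) = 1/2.
Σ over the event: 3·1/32 + 5·1/16 + 7·3/32 + 9·1/8 + 11·3/32 + 13·1/16 + 15·1/32 = 9/2.
E[R | R is odd] = (9/2) / (1/2) = 9.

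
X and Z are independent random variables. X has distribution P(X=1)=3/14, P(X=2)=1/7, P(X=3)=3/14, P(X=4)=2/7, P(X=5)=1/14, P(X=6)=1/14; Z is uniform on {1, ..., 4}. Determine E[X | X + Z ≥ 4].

P(X + Z ≥ 4) = 6/7.
Summing X·P(x,y) over outcomes with X + Z ≥ 4 gives 81/28.
E[X | X + Z ≥ 4] = (81/28) / (6/7) = 27/8.

27/8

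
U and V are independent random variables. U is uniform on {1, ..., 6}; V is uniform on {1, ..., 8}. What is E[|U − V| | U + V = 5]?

P(U + V = 5) = 1/12.
Summing |U−V|·P(x,y) over outcomes with U + V = 5 gives 1/6.
E[|U − V| | U + V = 5] = (1/6) / (1/12) = 2.

2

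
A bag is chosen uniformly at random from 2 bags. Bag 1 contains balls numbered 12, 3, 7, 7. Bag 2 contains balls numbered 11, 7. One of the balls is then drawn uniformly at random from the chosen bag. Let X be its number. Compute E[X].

65/8

E[X | bag 1] = (12+3+7+7)/4 = 29/4.
E[X | bag 2] = (11+7)/2 = 9.
E[X] = (1/2)·(29/4) + (1/2)·(9) = 65/8.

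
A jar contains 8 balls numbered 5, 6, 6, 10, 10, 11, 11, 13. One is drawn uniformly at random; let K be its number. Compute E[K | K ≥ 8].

P(K ≥ 8) = 5/8.
Σ over the event: 10·1/4 + 11·1/4 + 13·1/8 = 55/8.
E[K | K ≥ 8] = (55/8) / (5/8) = 11.

11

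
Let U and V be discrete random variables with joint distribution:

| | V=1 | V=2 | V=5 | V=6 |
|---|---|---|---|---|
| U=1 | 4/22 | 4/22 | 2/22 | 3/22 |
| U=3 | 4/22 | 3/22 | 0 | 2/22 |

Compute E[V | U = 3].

22/9

P(U = 3) = 9/22.
Σ V·P over the event = 1·(4/22) + 2·(3/22) + 6·(2/22) = 1.
E[V | U = 3] = (1) / (9/22) = 22/9.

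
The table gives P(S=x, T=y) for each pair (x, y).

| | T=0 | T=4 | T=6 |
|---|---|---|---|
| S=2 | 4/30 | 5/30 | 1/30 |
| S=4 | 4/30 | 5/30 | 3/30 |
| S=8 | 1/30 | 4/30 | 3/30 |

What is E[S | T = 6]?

P(T = 6) = 7/30.
Σ S·P over the event = 2·(1/30) + 4·(3/30) + 8·(3/30) = 19/15.
E[S | T = 6] = (19/15) / (7/30) = 38/7.

38/7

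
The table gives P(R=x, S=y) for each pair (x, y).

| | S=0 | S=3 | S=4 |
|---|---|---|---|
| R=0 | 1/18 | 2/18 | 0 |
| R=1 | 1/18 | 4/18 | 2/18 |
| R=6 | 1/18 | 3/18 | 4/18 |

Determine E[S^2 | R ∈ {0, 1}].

P(R ∈ {0, 1}) = 5/9.
Σ S^2·P over the event = 0·(1/18) + 9·(2/18) + 0·(1/18) + 9·(4/18) + 16·(2/18) = 43/9.
E[S^2 | R ∈ {0, 1}] = (43/9) / (5/9) = 43/5.

43/5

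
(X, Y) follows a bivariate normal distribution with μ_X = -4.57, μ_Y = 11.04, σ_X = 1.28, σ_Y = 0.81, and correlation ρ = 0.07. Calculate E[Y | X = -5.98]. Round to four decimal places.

E[Y | X=x] = μ_Y + ρ(σ_Y/σ_X)(x − μ_X) for jointly normal variables.
E[Y | X=-5.98] = 11.04 + (0.07)·(0.81/1.28)·(-5.98 − (-4.57)) = 11.04 + (0.044297)·(-1.41) = 10.9775.

10.9775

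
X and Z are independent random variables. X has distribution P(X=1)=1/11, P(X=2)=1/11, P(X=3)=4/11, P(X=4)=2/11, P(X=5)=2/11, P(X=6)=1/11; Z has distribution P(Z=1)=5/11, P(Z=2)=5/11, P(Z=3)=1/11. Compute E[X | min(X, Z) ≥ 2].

19/5

P(min(X, Z) ≥ 2) = 60/121.
Summing X·P(x,y) over outcomes with min(X, Z) ≥ 2 gives 228/121.
E[X | min(X, Z) ≥ 2] = (228/121) / (60/121) = 19/5.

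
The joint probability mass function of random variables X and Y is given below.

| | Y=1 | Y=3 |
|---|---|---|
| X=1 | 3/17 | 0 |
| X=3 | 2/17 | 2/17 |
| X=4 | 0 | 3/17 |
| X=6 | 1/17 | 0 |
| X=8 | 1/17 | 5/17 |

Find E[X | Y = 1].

P(Y = 1) = 7/17.
Σ X·P over the event = 1·(3/17) + 3·(2/17) + 6·(1/17) + 8·(1/17) = 23/17.
E[X | Y = 1] = (23/17) / (7/17) = 23/7.

23/7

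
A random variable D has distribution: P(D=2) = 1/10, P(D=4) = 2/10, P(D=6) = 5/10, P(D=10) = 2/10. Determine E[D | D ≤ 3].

2

P(D ≤ 3) = 1/10.
Σ over the event: 2·1/10 = 1/5.
E[D | D ≤ 3] = (1/5) / (1/10) = 2.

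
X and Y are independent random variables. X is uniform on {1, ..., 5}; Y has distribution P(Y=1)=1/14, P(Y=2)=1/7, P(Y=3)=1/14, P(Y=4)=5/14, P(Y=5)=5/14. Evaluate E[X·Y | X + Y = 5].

14/3

P(X + Y = 5) = 9/70.
Summing XY·P(x,y) over outcomes with X + Y = 5 gives 3/5.
E[X·Y | X + Y = 5] = (3/5) / (9/70) = 14/3.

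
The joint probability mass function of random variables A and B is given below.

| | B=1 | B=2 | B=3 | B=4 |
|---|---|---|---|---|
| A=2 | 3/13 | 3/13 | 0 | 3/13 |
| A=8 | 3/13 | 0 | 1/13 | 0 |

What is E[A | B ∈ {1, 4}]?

4

P(B ∈ {1, 4}) = 9/13.
Summing A·P(A=x,B=y) over the conditioning event gives 36/13.
E[A | B ∈ {1, 4}] = (36/13) / (9/13) = 4.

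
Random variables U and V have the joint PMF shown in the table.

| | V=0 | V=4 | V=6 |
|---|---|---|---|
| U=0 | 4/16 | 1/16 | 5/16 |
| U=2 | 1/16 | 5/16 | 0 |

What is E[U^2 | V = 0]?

P(V = 0) = 5/16.
Σ U^2·P over the event = 0·(4/16) + 4·(1/16) = 1/4.
E[U^2 | V = 0] = (1/4) / (5/16) = 4/5.

4/5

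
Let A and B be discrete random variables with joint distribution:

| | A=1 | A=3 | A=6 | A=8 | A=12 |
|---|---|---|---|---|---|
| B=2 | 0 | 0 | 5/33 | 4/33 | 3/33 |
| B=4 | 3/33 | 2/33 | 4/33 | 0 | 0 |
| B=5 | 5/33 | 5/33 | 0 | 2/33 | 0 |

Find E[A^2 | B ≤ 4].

1033/21

P(B ≤ 4) = 7/11.
Summing A^2·P(A=x,B=y) over the conditioning event gives 1033/33.
E[A^2 | B ≤ 4] = (1033/33) / (7/11) = 1033/21.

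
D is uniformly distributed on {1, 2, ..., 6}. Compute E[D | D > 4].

11/2

Given D > 4, D is equally likely to be any of {5, 6}.
E[D | D > 4] = (5 + 6) / 2 = 11/2.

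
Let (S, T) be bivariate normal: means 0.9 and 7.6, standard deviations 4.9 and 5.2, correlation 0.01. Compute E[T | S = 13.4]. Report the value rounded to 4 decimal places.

7.7327

The regression of T on S has slope ρ·σ_T/σ_S and passes through (μ_S, μ_T).
E[T | S=13.4] = 7.6 + (0.01)·(5.2/4.9)·(13.4 − (0.9)) = 7.6 + (0.010612)·(12.5) = 7.7327.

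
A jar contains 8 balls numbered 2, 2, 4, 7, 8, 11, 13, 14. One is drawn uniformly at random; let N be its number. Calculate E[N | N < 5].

8/3

P(N < 5) = 3/8.
Σ over the event: 2·1/4 + 4·1/8 = 1.
E[N | N < 5] = (1) / (3/8) = 8/3.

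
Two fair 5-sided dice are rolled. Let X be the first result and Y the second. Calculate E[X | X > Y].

4

Outcomes with X > Y: (2,1), (3,1), (3,2), (4,1), (4,2), (4,3), (5,1), (5,2), (5,3), (5,4), each with probability 1/25.
E[X | X > Y] = (2 + 3 + 3 + 4 + 4 + 4 + 5 + 5 + 5 + 5) / 10 = 4.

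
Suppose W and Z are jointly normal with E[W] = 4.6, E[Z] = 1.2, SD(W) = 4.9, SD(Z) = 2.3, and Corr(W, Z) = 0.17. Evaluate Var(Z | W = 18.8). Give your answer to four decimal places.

Var(Z | W=x) = (1 − ρ²)·σ_Z².
Var(Z | W=18.8) = (2.3)²·(1 − (0.17)²) = 5.29·0.9711 = 5.1371.

5.1371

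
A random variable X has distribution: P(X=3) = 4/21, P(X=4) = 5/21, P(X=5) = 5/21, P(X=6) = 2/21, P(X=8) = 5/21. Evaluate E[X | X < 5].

32/9

P(X < 5) = 3/7.
Σ over the event: 3·4/21 + 4·5/21 = 32/21.
E[X | X < 5] = (32/21) / (3/7) = 32/9.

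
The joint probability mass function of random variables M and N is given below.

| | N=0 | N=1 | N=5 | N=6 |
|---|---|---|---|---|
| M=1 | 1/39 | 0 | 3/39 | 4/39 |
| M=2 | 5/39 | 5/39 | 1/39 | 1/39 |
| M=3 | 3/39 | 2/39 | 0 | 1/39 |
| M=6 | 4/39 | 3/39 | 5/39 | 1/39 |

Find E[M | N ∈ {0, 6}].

59/20

P(N ∈ {0, 6}) = 20/39.
Σ M·P over the event = 1·(1/39) + 1·(4/39) + 2·(5/39) + 2·(1/39) + 3·(3/39) + 3·(1/39) + 6·(4/39) + 6·(1/39) = 59/39.
E[M | N ∈ {0, 6}] = (59/39) / (20/39) = 59/20.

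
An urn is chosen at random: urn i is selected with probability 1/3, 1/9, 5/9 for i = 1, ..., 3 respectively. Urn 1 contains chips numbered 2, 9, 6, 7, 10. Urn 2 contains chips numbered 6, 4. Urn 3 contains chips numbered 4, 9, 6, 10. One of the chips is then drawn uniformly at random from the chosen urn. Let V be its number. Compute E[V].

137/20

E[V | urn 1] = (2+9+6+7+10)/5 = 34/5.
E[V | urn 2] = (6+4)/2 = 5.
E[V | urn 3] = (4+9+6+10)/4 = 29/4.
E[V] = (1/3)·(34/5) + (1/9)·(5) + (5/9)·(29/4) = 137/20.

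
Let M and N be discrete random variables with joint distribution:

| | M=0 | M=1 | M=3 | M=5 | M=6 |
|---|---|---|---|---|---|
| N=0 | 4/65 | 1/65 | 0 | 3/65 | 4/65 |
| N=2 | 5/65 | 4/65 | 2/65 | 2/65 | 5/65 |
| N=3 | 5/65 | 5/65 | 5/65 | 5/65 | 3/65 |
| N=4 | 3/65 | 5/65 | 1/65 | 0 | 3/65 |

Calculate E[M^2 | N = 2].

14

P(N = 2) = 18/65.
Σ M^2·P over the event = 0·(5/65) + 1·(4/65) + 9·(2/65) + 25·(2/65) + 36·(5/65) = 252/65.
E[M^2 | N = 2] = (252/65) / (18/65) = 14.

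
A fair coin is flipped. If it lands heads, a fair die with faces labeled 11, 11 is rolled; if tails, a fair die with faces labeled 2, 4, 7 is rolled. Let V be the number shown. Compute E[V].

23/3

E[V | heads] = (11+11)/2 = 11.
E[V | tails] = (2+4+7)/3 = 13/3.
By the law of total expectation,
E[V] = (1/2)·(11) + (1/2)·(13/3) = 23/3.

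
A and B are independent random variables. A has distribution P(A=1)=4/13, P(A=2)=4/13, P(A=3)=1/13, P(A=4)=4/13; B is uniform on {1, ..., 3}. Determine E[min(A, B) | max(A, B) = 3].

P(max(A, B) = 3) = 11/39.
Summing min(A,B)·P(x,y) over outcomes with max(A, B) = 3 gives 6/13.
E[min(A, B) | max(A, B) = 3] = (6/13) / (11/39) = 18/11.

18/11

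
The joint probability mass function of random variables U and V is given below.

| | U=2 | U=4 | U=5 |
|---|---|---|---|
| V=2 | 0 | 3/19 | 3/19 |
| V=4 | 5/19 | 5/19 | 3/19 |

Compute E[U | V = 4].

45/13

P(V = 4) = 13/19.
Σ U·P over the event = 2·(5/19) + 4·(5/19) + 5·(3/19) = 45/19.
E[U | V = 4] = (45/19) / (13/19) = 45/13.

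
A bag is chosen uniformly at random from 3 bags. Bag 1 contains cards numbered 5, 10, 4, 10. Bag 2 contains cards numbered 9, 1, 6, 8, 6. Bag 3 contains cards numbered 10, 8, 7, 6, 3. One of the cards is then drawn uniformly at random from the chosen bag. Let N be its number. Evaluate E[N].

401/60

E[N | bag 1] = (5+10+4+10)/4 = 29/4.
E[N | bag 2] = (9+1+6+8+6)/5 = 6.
E[N | bag 3] = (10+8+7+6+3)/5 = 34/5.
By the law of total expectation,
E[N] = (1/3)·(29/4) + (1/3)·(6) + (1/3)·(34/5) = 401/60.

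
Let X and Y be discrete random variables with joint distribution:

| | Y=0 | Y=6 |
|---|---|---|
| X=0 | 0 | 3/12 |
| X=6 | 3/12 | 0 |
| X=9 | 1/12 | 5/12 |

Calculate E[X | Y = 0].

P(Y = 0) = 1/3.
Σ X·P over the event = 6·(3/12) + 9·(1/12) = 9/4.
E[X | Y = 0] = (9/4) / (1/3) = 27/4.

27/4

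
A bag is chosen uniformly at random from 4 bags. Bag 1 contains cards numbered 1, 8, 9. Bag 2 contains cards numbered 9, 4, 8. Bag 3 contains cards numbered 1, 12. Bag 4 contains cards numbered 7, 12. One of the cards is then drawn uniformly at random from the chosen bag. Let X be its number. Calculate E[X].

29/4

E[X | bag 1] = (1+8+9)/3 = 6.
E[X | bag 2] = (9+4+8)/3 = 7.
E[X | bag 3] = (1+12)/2 = 13/2.
E[X | bag 4] = (7+12)/2 = 19/2.
E[X] = (1/4)·(6) + (1/4)·(7) + (1/4)·(13/2) + (1/4)·(19/2) = 29/4.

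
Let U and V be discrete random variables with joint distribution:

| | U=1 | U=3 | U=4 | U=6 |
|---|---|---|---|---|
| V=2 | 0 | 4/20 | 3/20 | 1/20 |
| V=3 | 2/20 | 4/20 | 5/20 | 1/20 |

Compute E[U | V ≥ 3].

10/3

P(V ≥ 3) = 3/5.
Σ U·P over the event = 1·(2/20) + 3·(4/20) + 4·(5/20) + 6·(1/20) = 2.
E[U | V ≥ 3] = (2) / (3/5) = 10/3.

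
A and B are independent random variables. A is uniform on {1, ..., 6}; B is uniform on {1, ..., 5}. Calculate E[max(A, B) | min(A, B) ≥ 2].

9/2

P(min(A, B) ≥ 2) = 2/3.
Summing max(A,B)·P(x,y) over outcomes with min(A, B) ≥ 2 gives 3.
E[max(A, B) | min(A, B) ≥ 2] = (3) / (2/3) = 9/2.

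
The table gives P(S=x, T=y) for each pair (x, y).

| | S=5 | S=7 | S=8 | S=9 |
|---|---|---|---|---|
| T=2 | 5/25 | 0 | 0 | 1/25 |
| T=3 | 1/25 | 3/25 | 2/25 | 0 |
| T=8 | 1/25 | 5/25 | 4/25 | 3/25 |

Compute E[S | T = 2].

P(T = 2) = 6/25.
Σ S·P over the event = 5·(5/25) + 9·(1/25) = 34/25.
E[S | T = 2] = (34/25) / (6/25) = 17/3.

17/3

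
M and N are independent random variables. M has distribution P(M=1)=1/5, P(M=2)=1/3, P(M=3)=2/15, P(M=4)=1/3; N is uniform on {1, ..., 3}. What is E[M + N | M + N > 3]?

P(M + N > 3) = 34/45.
Summing (M+N)·P(x,y) over outcomes with M + N > 3 gives 59/15.
E[M + N | M + N > 3] = (59/15) / (34/45) = 177/34.

177/34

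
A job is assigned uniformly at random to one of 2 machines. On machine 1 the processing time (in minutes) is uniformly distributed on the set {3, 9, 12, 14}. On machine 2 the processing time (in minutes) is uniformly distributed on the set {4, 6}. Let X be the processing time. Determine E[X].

29/4

E[X | machine 1] = (3+9+12+14)/4 = 19/2.
E[X | machine 2] = (4+6)/2 = 5.
E[X] = (1/2)·(19/2) + (1/2)·(5) = 29/4.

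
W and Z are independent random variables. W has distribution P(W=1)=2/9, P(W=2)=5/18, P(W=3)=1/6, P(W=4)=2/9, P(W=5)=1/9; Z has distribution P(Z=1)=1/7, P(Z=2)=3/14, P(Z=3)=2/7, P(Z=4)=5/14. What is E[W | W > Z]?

349/89

P(W > Z) = 89/252.
Summing W·P(x,y) over outcomes with W > Z gives 349/252.
E[W | W > Z] = (349/252) / (89/252) = 349/89.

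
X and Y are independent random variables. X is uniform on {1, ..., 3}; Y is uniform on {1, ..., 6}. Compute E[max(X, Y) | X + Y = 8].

Outcomes with X + Y = 8: (2,6), (3,5), each with probability 1/18.
E[max(X, Y) | X + Y = 8] = (6 + 5) / 2 = 11/2.

11/2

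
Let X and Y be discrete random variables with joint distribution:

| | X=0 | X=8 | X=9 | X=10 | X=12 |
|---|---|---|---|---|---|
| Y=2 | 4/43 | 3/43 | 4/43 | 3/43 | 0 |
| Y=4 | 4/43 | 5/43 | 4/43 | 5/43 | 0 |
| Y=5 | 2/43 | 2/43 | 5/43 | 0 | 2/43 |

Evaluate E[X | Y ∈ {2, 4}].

27/4

P(Y ∈ {2, 4}) = 32/43.
Summing X·P(X=x,Y=y) over the conditioning event gives 216/43.
E[X | Y ∈ {2, 4}] = (216/43) / (32/43) = 27/4.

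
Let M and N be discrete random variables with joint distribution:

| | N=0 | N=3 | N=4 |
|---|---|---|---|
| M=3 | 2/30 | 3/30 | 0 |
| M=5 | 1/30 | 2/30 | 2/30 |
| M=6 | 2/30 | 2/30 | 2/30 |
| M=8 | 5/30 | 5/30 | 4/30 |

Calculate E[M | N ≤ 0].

63/10

P(N ≤ 0) = 1/3.
Σ M·P over the event = 3·(2/30) + 5·(1/30) + 6·(2/30) + 8·(5/30) = 21/10.
E[M | N ≤ 0] = (21/10) / (1/3) = 63/10.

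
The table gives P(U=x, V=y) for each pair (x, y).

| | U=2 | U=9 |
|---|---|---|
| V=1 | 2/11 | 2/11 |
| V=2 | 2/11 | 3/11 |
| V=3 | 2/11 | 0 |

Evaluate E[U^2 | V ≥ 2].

37

P(V ≥ 2) = 7/11.
Σ U^2·P over the event = 4·(2/11) + 4·(2/11) + 81·(3/11) = 259/11.
E[U^2 | V ≥ 2] = (259/11) / (7/11) = 37.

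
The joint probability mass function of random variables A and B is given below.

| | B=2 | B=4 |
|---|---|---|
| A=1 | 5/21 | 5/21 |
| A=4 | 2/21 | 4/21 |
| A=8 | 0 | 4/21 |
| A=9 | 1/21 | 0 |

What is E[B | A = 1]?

3

P(A = 1) = 10/21.
Σ B·P over the event = 2·(5/21) + 4·(5/21) = 10/7.
E[B | A = 1] = (10/7) / (10/21) = 3.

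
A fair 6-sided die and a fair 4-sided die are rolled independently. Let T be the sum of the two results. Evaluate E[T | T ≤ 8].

P(T ≤ 8) = 7/8.
Σ over the event: 2·1/24 + 3·1/12 + 4·1/8 + 5·1/6 + 6·1/6 + 7·1/6 + 8·1/8 = 29/6.
E[T | T ≤ 8] = (29/6) / (7/8) = 116/21.

116/21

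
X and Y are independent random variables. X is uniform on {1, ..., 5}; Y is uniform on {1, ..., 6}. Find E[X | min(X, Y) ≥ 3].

4

P(min(X, Y) ≥ 3) = 2/5.
Summing X·P(x,y) over outcomes with min(X, Y) ≥ 3 gives 8/5.
E[X | min(X, Y) ≥ 3] = (8/5) / (2/5) = 4.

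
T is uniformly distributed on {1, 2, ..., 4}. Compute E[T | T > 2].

Given T > 2, T is equally likely to be any of {3, 4}.
E[T | T > 2] = (3 + 4) / 2 = 7/2.

7/2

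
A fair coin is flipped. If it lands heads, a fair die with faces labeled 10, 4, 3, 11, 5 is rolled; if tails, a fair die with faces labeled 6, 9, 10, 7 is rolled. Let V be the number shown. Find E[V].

E[V | heads] = (10+4+3+11+5)/5 = 33/5.
E[V | tails] = (6+9+10+7)/4 = 8.
E[V] = (1/2)·(33/5) + (1/2)·(8) = 73/10.

73/10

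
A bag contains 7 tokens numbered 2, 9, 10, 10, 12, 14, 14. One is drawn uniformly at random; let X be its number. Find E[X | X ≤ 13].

43/5

P(X ≤ 13) = 5/7.
Σ over the event: 2·1/7 + 9·1/7 + 10·2/7 + 12·1/7 = 43/7.
E[X | X ≤ 13] = (43/7) / (5/7) = 43/5.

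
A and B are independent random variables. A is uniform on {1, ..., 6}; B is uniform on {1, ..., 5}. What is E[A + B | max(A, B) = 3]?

P(max(A, B) = 3) = 1/6.
Summing (A+B)·P(x,y) over outcomes with max(A, B) = 3 gives 4/5.
E[A + B | max(A, B) = 3] = (4/5) / (1/6) = 24/5.

24/5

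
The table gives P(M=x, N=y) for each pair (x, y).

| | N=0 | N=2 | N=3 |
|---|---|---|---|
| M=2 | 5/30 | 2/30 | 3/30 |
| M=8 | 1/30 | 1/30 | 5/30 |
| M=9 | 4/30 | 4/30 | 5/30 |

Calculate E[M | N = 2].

P(N = 2) = 7/30.
Σ M·P over the event = 2·(2/30) + 8·(1/30) + 9·(4/30) = 8/5.
E[M | N = 2] = (8/5) / (7/30) = 48/7.

48/7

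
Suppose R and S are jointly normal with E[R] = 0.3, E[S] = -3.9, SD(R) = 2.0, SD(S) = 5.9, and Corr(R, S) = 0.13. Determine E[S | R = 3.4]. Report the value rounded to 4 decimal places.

The regression of S on R has slope ρ·σ_S/σ_R and passes through (μ_R, μ_S).
E[S | R=3.4] = -3.9 + (0.13)·(5.9/2.0)·(3.4 − (0.3)) = -3.9 + (0.3835)·(3.1) = -2.7112.

-2.7112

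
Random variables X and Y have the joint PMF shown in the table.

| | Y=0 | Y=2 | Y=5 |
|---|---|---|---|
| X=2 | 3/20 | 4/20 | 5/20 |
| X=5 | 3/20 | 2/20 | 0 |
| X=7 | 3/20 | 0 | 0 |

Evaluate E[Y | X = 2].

P(X = 2) = 3/5.
Summing Y·P(X=x,Y=y) over the conditioning event gives 33/20.
E[Y | X = 2] = (33/20) / (3/5) = 11/4.

11/4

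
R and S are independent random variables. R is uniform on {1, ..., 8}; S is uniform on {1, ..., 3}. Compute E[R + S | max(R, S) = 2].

Outcomes with max(R, S) = 2: (1,2), (2,1), (2,2), each with probability 1/24.
E[R + S | max(R, S) = 2] = (3 + 3 + 4) / 3 = 10/3.

10/3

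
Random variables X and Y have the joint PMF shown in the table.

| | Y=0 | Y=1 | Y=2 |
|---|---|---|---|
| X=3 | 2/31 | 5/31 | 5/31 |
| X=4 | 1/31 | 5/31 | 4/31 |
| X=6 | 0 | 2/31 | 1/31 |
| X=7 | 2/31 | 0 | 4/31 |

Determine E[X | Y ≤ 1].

P(Y ≤ 1) = 17/31.
Σ X·P over the event = 3·(2/31) + 3·(5/31) + 4·(1/31) + 4·(5/31) + 6·(2/31) + 7·(2/31) = 71/31.
E[X | Y ≤ 1] = (71/31) / (17/31) = 71/17.

71/17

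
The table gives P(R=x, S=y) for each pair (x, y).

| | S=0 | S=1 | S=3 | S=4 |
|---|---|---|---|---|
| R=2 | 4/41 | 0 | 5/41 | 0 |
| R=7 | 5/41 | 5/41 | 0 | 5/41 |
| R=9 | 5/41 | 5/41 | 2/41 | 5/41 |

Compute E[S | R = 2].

5/3

P(R = 2) = 9/41.
Σ S·P over the event = 0·(4/41) + 3·(5/41) = 15/41.
E[S | R = 2] = (15/41) / (9/41) = 5/3.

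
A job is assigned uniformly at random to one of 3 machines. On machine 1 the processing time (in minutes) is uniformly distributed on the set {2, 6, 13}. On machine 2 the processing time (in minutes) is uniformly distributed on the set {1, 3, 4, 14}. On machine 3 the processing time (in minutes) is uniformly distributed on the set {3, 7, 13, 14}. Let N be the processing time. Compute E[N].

29/4

E[N | machine 1] = (2+6+13)/3 = 7.
E[N | machine 2] = (1+3+4+14)/4 = 11/2.
E[N | machine 3] = (3+7+13+14)/4 = 37/4.
E[N] = (1/3)·(7) + (1/3)·(11/2) + (1/3)·(37/4) = 29/4.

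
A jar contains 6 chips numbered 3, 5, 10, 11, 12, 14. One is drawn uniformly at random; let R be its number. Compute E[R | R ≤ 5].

P(R ≤ 5) = 1/3.
Σ over the event: 3·1/6 + 5·1/6 = 4/3.
E[R | R ≤ 5] = (4/3) / (1/3) = 4.

4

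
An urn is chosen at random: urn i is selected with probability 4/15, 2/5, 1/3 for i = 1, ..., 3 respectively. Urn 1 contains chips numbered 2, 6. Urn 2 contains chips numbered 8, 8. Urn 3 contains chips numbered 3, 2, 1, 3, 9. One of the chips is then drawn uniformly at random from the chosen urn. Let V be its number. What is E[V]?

82/15

E[V | urn 1] = (2+6)/2 = 4.
E[V | urn 2] = (8+8)/2 = 8.
E[V | urn 3] = (3+2+1+3+9)/5 = 18/5.
E[V] = (4/15)·(4) + (2/5)·(8) + (1/3)·(18/5) = 82/15.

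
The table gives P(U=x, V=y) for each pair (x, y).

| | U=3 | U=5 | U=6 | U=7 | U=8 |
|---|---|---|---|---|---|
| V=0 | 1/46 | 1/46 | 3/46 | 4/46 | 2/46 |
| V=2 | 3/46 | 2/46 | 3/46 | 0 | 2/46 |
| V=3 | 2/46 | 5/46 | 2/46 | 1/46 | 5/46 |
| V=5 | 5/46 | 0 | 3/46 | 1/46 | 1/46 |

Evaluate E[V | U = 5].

19/8

P(U = 5) = 4/23.
Σ V·P over the event = 0·(1/46) + 2·(2/46) + 3·(5/46) = 19/46.
E[V | U = 5] = (19/46) / (4/23) = 19/8.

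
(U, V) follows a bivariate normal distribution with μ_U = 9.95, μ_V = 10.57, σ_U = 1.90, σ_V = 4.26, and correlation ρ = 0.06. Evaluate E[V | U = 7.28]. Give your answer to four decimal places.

E[V | U=x] = μ_V + ρ(σ_V/σ_U)(x − μ_U) for jointly normal variables.
E[V | U=7.28] = 10.57 + (0.06)·(4.26/1.90)·(7.28 − (9.95)) = 10.57 + (0.13453)·(-2.67) = 10.2108.

10.2108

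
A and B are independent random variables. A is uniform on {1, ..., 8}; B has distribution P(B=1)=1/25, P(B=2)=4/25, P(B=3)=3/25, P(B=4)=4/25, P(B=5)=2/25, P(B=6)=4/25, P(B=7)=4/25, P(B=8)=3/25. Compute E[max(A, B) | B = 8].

8

P(B = 8) = 3/25.
Summing max(A,B)·P(x,y) over outcomes with B = 8 gives 24/25.
E[max(A, B) | B = 8] = (24/25) / (3/25) = 8.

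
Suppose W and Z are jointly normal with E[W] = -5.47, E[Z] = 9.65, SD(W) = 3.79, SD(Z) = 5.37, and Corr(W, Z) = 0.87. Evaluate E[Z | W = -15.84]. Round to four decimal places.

-3.1330

The regression of Z on W has slope ρ·σ_Z/σ_W and passes through (μ_W, μ_Z).
E[Z | W=-15.84] = 9.65 + (0.87)·(5.37/3.79)·(-15.84 − (-5.47)) = 9.65 + (1.23269)·(-10.37) = -3.1330.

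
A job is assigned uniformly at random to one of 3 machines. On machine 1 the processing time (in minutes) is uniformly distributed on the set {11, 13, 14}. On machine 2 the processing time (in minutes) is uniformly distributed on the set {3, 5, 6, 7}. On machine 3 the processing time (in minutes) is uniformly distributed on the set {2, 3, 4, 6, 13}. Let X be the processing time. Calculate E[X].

1411/180

E[X | machine 1] = (11+13+14)/3 = 38/3.
E[X | machine 2] = (3+5+6+7)/4 = 21/4.
E[X | machine 3] = (2+3+4+6+13)/5 = 28/5.
By the law of total expectation,
E[X] = (1/3)·(38/3) + (1/3)·(21/4) + (1/3)·(28/5) = 1411/180.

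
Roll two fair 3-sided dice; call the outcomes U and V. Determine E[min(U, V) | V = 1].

Outcomes with V = 1: (1,1), (2,1), (3,1), each with probability 1/9.
E[min(U, V) | V = 1] = (1 + 1 + 1) / 3 = 1.

1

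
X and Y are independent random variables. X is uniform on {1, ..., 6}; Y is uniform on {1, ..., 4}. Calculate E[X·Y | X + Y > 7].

35/2

P(X + Y > 7) = 1/4.
Summing XY·P(x,y) over outcomes with X + Y > 7 gives 35/8.
E[X·Y | X + Y > 7] = (35/8) / (1/4) = 35/2.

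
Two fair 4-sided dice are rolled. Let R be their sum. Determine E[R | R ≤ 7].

24/5

P(R ≤ 7) = 15/16.
Σ over the event: 2·1/16 + 3·1/8 + 4·3/16 + 5·1/4 + 6·3/16 + 7·1/8 = 9/2.
E[R | R ≤ 7] = (9/2) / (15/16) = 24/5.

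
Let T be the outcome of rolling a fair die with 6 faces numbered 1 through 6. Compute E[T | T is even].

4

Given T is even, T is equally likely to be any of {2, 4, 6}.
E[T | T is even] = (2 + 4 + 6) / 3 = 4.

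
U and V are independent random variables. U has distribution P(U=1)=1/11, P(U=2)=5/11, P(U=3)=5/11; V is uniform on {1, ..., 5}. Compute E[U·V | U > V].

11/3

P(U > V) = 3/11.
Summing UV·P(x,y) over outcomes with U > V gives 1.
E[U·V | U > V] = (1) / (3/11) = 11/3.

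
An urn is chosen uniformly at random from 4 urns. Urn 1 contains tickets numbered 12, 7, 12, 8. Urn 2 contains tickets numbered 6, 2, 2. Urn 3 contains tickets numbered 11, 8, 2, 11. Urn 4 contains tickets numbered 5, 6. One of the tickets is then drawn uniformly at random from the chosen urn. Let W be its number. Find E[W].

319/48

E[W | urn 1] = (12+7+12+8)/4 = 39/4.
E[W | urn 2] = (6+2+2)/3 = 10/3.
E[W | urn 3] = (11+8+2+11)/4 = 8.
E[W | urn 4] = (5+6)/2 = 11/2.
E[W] = (1/4)·(39/4) + (1/4)·(10/3) + (1/4)·(8) + (1/4)·(11/2) = 319/48.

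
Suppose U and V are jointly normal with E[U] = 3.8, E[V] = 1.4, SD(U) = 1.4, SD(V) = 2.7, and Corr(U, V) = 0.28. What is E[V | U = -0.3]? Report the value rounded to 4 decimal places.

-0.8140

E[V | U=x] = μ_V + ρ(σ_V/σ_U)(x − μ_U) for jointly normal variables.
E[V | U=-0.3] = 1.4 + (0.28)·(2.7/1.4)·(-0.3 − (3.8)) = 1.4 + (0.54)·(-4.1) = -0.8140.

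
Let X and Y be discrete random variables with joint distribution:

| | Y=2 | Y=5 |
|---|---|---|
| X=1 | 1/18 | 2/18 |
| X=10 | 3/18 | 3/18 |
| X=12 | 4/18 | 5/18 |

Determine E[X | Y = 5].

46/5

P(Y = 5) = 5/9.
Summing X·P(X=x,Y=y) over the conditioning event gives 46/9.
E[X | Y = 5] = (46/9) / (5/9) = 46/5.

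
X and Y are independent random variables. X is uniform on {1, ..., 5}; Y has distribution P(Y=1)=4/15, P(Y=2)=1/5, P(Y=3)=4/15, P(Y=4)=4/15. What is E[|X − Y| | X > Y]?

2

P(X > Y) = 37/75.
Summing |X−Y|·P(x,y) over outcomes with X > Y gives 74/75.
E[|X − Y| | X > Y] = (74/75) / (37/75) = 2.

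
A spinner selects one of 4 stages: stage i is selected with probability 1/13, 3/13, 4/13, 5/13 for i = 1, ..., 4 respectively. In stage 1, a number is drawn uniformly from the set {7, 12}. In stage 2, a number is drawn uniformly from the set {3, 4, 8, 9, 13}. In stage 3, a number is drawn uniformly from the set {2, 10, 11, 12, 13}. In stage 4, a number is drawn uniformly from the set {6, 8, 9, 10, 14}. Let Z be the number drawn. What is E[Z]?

E[Z | stage 1] = (7+12)/2 = 19/2.
E[Z | stage 2] = (3+4+8+9+13)/5 = 37/5.
E[Z | stage 3] = (2+10+11+12+13)/5 = 48/5.
E[Z | stage 4] = (6+8+9+10+14)/5 = 47/5.
E[Z] = (1/13)·(19/2) + (3/13)·(37/5) + (4/13)·(48/5) + (5/13)·(47/5) = 1171/130.

1171/130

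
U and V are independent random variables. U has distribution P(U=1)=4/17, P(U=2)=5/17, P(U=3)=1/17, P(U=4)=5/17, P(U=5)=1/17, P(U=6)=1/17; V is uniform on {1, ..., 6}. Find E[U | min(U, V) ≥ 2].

P(min(U, V) ≥ 2) = 65/102.
Summing U·P(x,y) over outcomes with min(U, V) ≥ 2 gives 110/51.
E[U | min(U, V) ≥ 2] = (110/51) / (65/102) = 44/13.

44/13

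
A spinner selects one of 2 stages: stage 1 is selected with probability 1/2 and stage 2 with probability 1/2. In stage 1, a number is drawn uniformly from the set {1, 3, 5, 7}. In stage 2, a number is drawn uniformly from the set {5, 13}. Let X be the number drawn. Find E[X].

E[X | stage 1] = (1+3+5+7)/4 = 4.
E[X | stage 2] = (5+13)/2 = 9.
E[X] = (1/2)·(4) + (1/2)·(9) = 13/2.

13/2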